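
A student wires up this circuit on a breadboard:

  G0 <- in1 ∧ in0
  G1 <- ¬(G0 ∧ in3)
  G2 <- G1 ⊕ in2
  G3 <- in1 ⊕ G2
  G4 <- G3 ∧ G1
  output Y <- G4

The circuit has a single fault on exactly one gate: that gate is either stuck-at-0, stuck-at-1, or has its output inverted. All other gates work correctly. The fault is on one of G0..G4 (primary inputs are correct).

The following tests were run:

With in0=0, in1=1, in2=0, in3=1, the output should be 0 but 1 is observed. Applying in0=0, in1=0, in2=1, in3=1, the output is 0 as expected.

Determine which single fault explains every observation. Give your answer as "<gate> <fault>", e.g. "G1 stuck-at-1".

Fault-free values for test 1 (in0=0, in1=1, in2=0, in3=1): G0=0, G1=1, G2=1, G3=0, G4=0, giving Y=0. Observed 1.
Test 1: faults giving observed 1 are {G2 stuck-at-0, G2 inverted output, G3 stuck-at-1, G3 inverted output, G4 stuck-at-1, G4 inverted output}.
Test 2 (in0=0, in1=0, in2=1, in3=1): fault-free G0=0, G1=1, G2=0, G3=0, G4=0 → 0; observed 0. Eliminates G2 inverted output, G3 stuck-at-1, G3 inverted output, G4 stuck-at-1, G4 inverted output.
Only G2 stuck-at-0 is consistent with every test.

G2 stuck-at-0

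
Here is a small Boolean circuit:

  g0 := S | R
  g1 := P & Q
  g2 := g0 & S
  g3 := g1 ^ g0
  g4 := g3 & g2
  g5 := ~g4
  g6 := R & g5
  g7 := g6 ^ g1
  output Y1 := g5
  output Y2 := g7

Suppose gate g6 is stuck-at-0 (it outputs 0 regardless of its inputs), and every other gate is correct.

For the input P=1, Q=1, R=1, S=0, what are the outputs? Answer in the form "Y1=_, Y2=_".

Propagate with g6 forced: g0=1, g1=1, g2=0, g3=0, g4=0, g5=1, g6=0 [stuck-at-0], g7=1.
So the outputs are Y1=1, Y2=1. (Without the fault they would be Y1=1, Y2=0.)

Y1=1, Y2=1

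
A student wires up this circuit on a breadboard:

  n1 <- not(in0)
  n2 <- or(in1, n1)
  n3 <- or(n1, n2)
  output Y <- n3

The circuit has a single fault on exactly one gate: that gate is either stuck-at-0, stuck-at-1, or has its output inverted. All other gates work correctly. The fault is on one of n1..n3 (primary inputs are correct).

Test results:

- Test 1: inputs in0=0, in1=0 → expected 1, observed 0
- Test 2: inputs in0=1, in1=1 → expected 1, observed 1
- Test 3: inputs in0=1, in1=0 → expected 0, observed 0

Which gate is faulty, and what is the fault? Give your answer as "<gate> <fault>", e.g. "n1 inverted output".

Fault-free values for test 1 (in0=0, in1=0): n1=1, n2=1, n3=1, giving Y=1. Observed 0.
Test 1: faults giving observed 0 are {n1 stuck-at-0, n1 inverted output, n3 stuck-at-0, n3 inverted output}.
Test 2 (in0=1, in1=1): fault-free n1=0, n2=1, n3=1 → 1; observed 1. Eliminates n3 stuck-at-0, n3 inverted output.
Test 3 (in0=1, in1=0): fault-free n1=0, n2=0, n3=0 → 0; observed 0. Eliminates n1 inverted output.
Only n1 stuck-at-0 is consistent with every test.

n1 stuck-at-0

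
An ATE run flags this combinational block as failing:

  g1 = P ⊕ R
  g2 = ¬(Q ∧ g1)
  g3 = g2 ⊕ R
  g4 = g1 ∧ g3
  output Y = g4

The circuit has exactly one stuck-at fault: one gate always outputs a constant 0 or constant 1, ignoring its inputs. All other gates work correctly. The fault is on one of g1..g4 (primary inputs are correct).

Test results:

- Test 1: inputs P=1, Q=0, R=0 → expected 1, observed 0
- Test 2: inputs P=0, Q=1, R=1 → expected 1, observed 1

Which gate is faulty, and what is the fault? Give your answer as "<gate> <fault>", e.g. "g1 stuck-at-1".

Fault-free values for test 1 (P=1, Q=0, R=0): g1=1, g2=1, g3=1, g4=1, giving Y=1. Observed 0.
Test 1: faults giving observed 0 are {g1 stuck-at-0, g2 stuck-at-0, g3 stuck-at-0, g4 stuck-at-0}.
Test 2 (P=0, Q=1, R=1): fault-free g1=1, g2=0, g3=1, g4=1 → 1; observed 1. Eliminates g1 stuck-at-0, g3 stuck-at-0, g4 stuck-at-0.
Only g2 stuck-at-0 is consistent with every test.

g2 stuck-at-0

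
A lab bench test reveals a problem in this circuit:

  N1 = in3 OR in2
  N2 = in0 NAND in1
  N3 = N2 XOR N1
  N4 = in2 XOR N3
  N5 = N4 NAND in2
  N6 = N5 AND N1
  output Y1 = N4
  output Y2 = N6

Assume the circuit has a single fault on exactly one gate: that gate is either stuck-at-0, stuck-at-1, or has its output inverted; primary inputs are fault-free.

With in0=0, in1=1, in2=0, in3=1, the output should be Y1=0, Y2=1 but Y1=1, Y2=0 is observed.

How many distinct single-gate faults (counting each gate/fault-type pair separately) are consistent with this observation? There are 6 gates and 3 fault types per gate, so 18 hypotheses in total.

2

Fault-free: N1=1, N2=1, N3=0, N4=0, N5=1, N6=1 → Y1=0, Y2=1. Observed Y1=1, Y2=0.
  N1: stuck-at-0, inverted output ✓; others ✗
  N2: none of the 3 fault types match ✗
  N3: none of the 3 fault types match ✗
  N4: none of the 3 fault types match ✗
  N5: none of the 3 fault types match ✗
  N6: none of the 3 fault types match ✗
Consistent faults: {N1 stuck-at-0, N1 inverted output} — 2 in all.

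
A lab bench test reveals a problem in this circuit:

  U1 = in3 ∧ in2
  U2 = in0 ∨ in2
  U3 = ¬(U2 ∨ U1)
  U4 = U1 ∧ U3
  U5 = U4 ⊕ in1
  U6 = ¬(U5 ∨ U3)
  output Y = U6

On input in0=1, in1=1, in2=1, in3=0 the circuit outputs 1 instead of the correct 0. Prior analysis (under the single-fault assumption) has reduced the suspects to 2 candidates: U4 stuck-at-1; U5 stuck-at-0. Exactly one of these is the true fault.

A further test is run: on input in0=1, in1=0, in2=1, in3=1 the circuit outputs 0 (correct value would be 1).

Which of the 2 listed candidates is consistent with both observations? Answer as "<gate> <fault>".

Evaluate each candidate on input in0=1, in1=0, in2=1, in3=1:
  U4 stuck-at-1: U1=1, U2=1, U3=0, U4=1 [stuck-at-1], U5=1, U6=0 → 0 — matches
  U5 stuck-at-0: U1=1, U2=1, U3=0, U4=0, U5=0 [stuck-at-0], U6=1 → 1 — eliminated
Only U4 stuck-at-1 reproduces the observed 0.

U4 stuck-at-1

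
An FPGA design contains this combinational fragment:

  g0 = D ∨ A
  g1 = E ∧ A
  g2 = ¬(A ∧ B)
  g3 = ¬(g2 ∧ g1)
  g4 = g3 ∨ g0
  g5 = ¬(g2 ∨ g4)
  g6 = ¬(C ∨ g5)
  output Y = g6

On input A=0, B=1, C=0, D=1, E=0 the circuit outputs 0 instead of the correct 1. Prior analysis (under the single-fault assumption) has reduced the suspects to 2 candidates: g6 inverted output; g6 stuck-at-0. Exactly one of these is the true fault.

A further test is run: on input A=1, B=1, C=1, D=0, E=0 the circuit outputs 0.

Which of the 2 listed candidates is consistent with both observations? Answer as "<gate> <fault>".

Evaluate each candidate on input A=1, B=1, C=1, D=0, E=0:
  g6 inverted output: g0=1, g1=0, g2=0, g3=1, g4=1, g5=0, g6=1 [inverted output] → 1 — eliminated
  g6 stuck-at-0: g0=1, g1=0, g2=0, g3=1, g4=1, g5=0, g6=0 [stuck-at-0] → 0 — matches
Only g6 stuck-at-0 reproduces the observed 0.

g6 stuck-at-0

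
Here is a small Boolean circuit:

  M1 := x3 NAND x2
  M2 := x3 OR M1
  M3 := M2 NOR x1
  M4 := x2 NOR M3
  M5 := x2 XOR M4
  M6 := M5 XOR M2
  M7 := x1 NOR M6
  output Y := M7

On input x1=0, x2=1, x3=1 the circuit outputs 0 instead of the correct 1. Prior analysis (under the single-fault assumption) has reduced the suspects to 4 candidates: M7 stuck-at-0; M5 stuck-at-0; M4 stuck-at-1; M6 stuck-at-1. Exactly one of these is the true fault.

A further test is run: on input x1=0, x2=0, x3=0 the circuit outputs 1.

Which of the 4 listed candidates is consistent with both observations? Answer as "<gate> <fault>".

M4 stuck-at-1

Evaluate each candidate on input x1=0, x2=0, x3=0:
  M7 stuck-at-0: M1=1, M2=1, M3=0, M4=1, M5=1, M6=0, M7=0 [stuck-at-0] → 0 — eliminated
  M5 stuck-at-0: M1=1, M2=1, M3=0, M4=1, M5=0 [stuck-at-0], M6=1, M7=0 → 0 — eliminated
  M4 stuck-at-1: M1=1, M2=1, M3=0, M4=1 [stuck-at-1], M5=1, M6=0, M7=1 → 1 — matches
  M6 stuck-at-1: M1=1, M2=1, M3=0, M4=1, M5=1, M6=1 [stuck-at-1], M7=0 → 0 — eliminated
Only M4 stuck-at-1 reproduces the observed 1.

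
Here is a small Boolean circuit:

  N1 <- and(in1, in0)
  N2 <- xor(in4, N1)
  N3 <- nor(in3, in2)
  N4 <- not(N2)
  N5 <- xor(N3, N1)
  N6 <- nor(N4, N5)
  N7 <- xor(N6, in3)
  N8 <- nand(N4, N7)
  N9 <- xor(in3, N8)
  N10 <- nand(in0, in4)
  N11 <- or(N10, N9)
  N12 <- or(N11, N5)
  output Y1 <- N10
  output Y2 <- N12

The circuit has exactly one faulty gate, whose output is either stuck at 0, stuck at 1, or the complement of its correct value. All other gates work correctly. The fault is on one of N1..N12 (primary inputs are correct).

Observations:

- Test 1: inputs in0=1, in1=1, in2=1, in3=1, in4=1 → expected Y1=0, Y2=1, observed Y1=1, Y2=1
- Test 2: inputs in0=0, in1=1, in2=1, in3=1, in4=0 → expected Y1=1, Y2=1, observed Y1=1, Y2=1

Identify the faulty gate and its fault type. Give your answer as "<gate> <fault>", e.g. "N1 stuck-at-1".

Fault-free values for test 1 (in0=1, in1=1, in2=1, in3=1, in4=1): N1=1, N2=0, N3=0, N4=1, N5=1, N6=0, N7=1, N8=0, N9=1, N10=0, N11=1, N12=1, giving Y1=0, Y2=1. Observed Y1=1, Y2=1.
Test 1: faults giving observed Y1=1, Y2=1 are {N10 stuck-at-1, N10 inverted output}.
Test 2 (in0=0, in1=1, in2=1, in3=1, in4=0): fault-free N1=0, N2=0, N3=0, N4=1, N5=0, N6=0, N7=1, N8=0, N9=1, N10=1, N11=1, N12=1 → Y1=1, Y2=1; observed Y1=1, Y2=1. Eliminates N10 inverted output.
Only N10 stuck-at-1 is consistent with every test.

N10 stuck-at-1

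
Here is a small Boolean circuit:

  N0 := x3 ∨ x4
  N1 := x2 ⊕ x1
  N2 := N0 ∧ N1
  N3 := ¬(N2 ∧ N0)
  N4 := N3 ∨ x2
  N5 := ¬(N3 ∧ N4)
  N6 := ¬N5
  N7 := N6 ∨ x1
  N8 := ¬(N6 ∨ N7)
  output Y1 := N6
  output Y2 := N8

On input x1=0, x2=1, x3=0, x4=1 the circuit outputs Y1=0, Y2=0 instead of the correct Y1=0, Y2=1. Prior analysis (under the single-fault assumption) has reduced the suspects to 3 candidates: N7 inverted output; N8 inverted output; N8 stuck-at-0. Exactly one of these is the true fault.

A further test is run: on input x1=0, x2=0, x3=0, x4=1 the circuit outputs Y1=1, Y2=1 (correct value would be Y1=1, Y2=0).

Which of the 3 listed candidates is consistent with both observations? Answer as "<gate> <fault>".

Evaluate each candidate on input x1=0, x2=0, x3=0, x4=1:
  N7 inverted output: N0=1, N1=0, N2=0, N3=1, N4=1, N5=0, N6=1, N7=0 [inverted output], N8=0 → Y1=1, Y2=0 — eliminated
  N8 inverted output: N0=1, N1=0, N2=0, N3=1, N4=1, N5=0, N6=1, N7=1, N8=1 [inverted output] → Y1=1, Y2=1 — matches
  N8 stuck-at-0: N0=1, N1=0, N2=0, N3=1, N4=1, N5=0, N6=1, N7=1, N8=0 [stuck-at-0] → Y1=1, Y2=0 — eliminated
Only N8 inverted output reproduces the observed Y1=1, Y2=1.

N8 inverted output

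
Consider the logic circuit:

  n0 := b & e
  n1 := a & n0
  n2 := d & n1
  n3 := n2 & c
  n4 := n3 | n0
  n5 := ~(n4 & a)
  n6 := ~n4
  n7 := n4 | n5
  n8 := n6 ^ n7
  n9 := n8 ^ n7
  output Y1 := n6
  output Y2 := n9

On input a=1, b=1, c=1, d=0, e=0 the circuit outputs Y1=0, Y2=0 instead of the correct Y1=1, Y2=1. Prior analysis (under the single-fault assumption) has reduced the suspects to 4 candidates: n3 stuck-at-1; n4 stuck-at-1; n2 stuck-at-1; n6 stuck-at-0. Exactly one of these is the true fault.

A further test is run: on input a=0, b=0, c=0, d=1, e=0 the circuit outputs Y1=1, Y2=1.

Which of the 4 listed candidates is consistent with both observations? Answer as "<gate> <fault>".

n2 stuck-at-1

Evaluate each candidate on input a=0, b=0, c=0, d=1, e=0:
  n3 stuck-at-1: n0=0, n1=0, n2=0, n3=1 [stuck-at-1], n4=1, n5=1, n6=0, n7=1, n8=1, n9=0 → Y1=0, Y2=0 — eliminated
  n4 stuck-at-1: n0=0, n1=0, n2=0, n3=0, n4=1 [stuck-at-1], n5=1, n6=0, n7=1, n8=1, n9=0 → Y1=0, Y2=0 — eliminated
  n2 stuck-at-1: n0=0, n1=0, n2=1 [stuck-at-1], n3=0, n4=0, n5=1, n6=1, n7=1, n8=0, n9=1 → Y1=1, Y2=1 — matches
  n6 stuck-at-0: n0=0, n1=0, n2=0, n3=0, n4=0, n5=1, n6=0 [stuck-at-0], n7=1, n8=1, n9=0 → Y1=0, Y2=0 — eliminated
Only n2 stuck-at-1 reproduces the observed Y1=1, Y2=1.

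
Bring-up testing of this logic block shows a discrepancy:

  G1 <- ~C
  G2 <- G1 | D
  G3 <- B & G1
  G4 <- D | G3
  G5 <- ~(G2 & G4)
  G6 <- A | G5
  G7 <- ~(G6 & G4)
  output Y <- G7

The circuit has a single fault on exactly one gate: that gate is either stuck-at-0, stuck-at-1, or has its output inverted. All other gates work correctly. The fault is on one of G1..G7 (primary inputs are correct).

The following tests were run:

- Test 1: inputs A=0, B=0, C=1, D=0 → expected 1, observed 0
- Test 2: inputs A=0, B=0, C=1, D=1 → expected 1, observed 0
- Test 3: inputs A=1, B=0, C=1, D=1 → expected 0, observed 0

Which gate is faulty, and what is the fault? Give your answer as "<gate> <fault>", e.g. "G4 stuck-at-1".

G7 stuck-at-0

Fault-free values for test 1 (A=0, B=0, C=1, D=0): G1=0, G2=0, G3=0, G4=0, G5=1, G6=1, G7=1, giving Y=1. Observed 0.
Test 1: faults giving observed 0 are {G3 stuck-at-1, G3 inverted output, G4 stuck-at-1, G4 inverted output, G7 stuck-at-0, G7 inverted output}.
Test 2 (A=0, B=0, C=1, D=1): fault-free G1=0, G2=1, G3=0, G4=1, G5=0, G6=0, G7=1 → 1; observed 0. Eliminates G3 stuck-at-1, G3 inverted output, G4 stuck-at-1, G4 inverted output.
Test 3 (A=1, B=0, C=1, D=1): fault-free G1=0, G2=1, G3=0, G4=1, G5=0, G6=1, G7=0 → 0; observed 0. Eliminates G7 inverted output.
Only G7 stuck-at-0 is consistent with every test.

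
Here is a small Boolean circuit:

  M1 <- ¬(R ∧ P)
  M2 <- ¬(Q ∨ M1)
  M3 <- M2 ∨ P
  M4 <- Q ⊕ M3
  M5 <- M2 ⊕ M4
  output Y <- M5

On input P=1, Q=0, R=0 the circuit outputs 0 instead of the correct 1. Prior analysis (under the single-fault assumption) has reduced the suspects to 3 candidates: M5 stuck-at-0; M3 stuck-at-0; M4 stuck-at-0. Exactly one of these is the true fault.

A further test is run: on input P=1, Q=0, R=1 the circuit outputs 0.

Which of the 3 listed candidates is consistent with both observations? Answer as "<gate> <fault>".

Evaluate each candidate on input P=1, Q=0, R=1:
  M5 stuck-at-0: M1=0, M2=1, M3=1, M4=1, M5=0 [stuck-at-0] → 0 — matches
  M3 stuck-at-0: M1=0, M2=1, M3=0 [stuck-at-0], M4=0, M5=1 → 1 — eliminated
  M4 stuck-at-0: M1=0, M2=1, M3=1, M4=0 [stuck-at-0], M5=1 → 1 — eliminated
Only M5 stuck-at-0 reproduces the observed 0.

M5 stuck-at-0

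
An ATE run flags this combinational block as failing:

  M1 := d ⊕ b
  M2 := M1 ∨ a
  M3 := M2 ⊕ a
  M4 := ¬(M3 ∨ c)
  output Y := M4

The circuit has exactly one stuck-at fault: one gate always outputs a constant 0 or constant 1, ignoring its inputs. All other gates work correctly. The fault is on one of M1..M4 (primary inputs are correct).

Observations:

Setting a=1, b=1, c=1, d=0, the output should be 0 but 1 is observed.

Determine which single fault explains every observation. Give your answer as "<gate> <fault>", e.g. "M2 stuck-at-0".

Fault-free values for test 1 (a=1, b=1, c=1, d=0): M1=1, M2=1, M3=0, M4=0, giving Y=0. Observed 1.
Test 1: faults giving observed 1 are {M4 stuck-at-1}.
Only M4 stuck-at-1 is consistent with every test.

M4 stuck-at-1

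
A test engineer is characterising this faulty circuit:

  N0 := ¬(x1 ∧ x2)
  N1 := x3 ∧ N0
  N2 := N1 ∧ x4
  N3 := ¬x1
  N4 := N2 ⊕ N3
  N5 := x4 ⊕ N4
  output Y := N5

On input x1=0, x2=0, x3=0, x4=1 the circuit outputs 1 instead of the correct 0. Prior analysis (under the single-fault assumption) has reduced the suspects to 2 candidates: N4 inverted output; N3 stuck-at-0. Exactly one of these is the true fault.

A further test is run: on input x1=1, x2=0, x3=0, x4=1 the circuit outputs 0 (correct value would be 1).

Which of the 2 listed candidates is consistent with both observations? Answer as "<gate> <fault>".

N4 inverted output

Evaluate each candidate on input x1=1, x2=0, x3=0, x4=1:
  N4 inverted output: N0=1, N1=0, N2=0, N3=0, N4=1 [inverted output], N5=0 → 0 — matches
  N3 stuck-at-0: N0=1, N1=0, N2=0, N3=0 [stuck-at-0], N4=0, N5=1 → 1 — eliminated
Only N4 inverted output reproduces the observed 0.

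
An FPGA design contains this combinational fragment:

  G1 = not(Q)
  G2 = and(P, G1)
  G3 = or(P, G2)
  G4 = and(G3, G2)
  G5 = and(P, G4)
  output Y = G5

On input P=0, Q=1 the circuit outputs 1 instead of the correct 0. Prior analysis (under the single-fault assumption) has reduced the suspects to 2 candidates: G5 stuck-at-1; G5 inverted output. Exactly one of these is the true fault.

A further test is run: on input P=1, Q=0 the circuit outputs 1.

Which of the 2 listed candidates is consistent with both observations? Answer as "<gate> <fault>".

G5 stuck-at-1

Evaluate each candidate on input P=1, Q=0:
  G5 stuck-at-1: G1=1, G2=1, G3=1, G4=1, G5=1 [stuck-at-1] → 1 — matches
  G5 inverted output: G1=1, G2=1, G3=1, G4=1, G5=0 [inverted output] → 0 — eliminated
Only G5 stuck-at-1 reproduces the observed 1.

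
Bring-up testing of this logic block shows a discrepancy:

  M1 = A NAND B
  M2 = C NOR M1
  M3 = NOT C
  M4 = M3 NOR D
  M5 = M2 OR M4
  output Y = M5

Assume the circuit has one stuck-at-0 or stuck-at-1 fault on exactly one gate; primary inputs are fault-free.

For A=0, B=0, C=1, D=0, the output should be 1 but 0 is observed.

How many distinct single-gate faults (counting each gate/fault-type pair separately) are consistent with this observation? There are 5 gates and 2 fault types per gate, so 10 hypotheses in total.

3

Fault-free: M1=1, M2=0, M3=0, M4=1, M5=1 → 1. Observed 0.
  M1 stuck-at-0: output 1 ✗
  M1 stuck-at-1: output 1 ✗
  M2 stuck-at-0: output 1 ✗
  M2 stuck-at-1: output 1 ✗
  M3 stuck-at-0: output 1 ✗
  M3 stuck-at-1: output 0 ✓
  M4 stuck-at-0: output 0 ✓
  M4 stuck-at-1: output 1 ✗
  M5 stuck-at-0: output 0 ✓
  M5 stuck-at-1: output 1 ✗
Consistent faults: {M3 stuck-at-1, M4 stuck-at-0, M5 stuck-at-0} — 3 in all.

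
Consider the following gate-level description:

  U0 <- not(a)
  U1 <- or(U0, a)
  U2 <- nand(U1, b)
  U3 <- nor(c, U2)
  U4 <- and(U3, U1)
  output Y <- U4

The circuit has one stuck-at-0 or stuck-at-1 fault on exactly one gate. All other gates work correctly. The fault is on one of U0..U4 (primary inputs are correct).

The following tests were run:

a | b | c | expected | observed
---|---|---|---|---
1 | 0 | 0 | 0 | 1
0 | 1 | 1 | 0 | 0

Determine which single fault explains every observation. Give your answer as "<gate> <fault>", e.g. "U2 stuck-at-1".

Fault-free values for test 1 (a=1, b=0, c=0): U0=0, U1=1, U2=1, U3=0, U4=0, giving Y=0. Observed 1.
Test 1: faults giving observed 1 are {U2 stuck-at-0, U3 stuck-at-1, U4 stuck-at-1}.
Test 2 (a=0, b=1, c=1): fault-free U0=1, U1=1, U2=0, U3=0, U4=0 → 0; observed 0. Eliminates U3 stuck-at-1, U4 stuck-at-1.
Only U2 stuck-at-0 is consistent with every test.

U2 stuck-at-0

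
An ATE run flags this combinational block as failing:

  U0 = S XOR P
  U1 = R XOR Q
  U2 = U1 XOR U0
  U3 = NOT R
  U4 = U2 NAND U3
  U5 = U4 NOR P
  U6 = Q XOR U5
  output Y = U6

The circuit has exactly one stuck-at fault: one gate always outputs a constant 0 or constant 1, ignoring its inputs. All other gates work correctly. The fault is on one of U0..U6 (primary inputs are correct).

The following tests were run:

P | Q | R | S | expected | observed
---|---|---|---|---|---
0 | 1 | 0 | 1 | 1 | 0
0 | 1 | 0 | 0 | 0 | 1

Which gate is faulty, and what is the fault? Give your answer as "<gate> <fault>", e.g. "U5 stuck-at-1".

Fault-free values for test 1 (P=0, Q=1, R=0, S=1): U0=1, U1=1, U2=0, U3=1, U4=1, U5=0, U6=1, giving Y=1. Observed 0.
Test 1: faults giving observed 0 are {U0 stuck-at-0, U1 stuck-at-0, U2 stuck-at-1, U4 stuck-at-0, U5 stuck-at-1, U6 stuck-at-0}.
Test 2 (P=0, Q=1, R=0, S=0): fault-free U0=0, U1=1, U2=1, U3=1, U4=0, U5=1, U6=0 → 0; observed 1. Eliminates U0 stuck-at-0, U2 stuck-at-1, U4 stuck-at-0, U5 stuck-at-1, U6 stuck-at-0.
Only U1 stuck-at-0 is consistent with every test.

U1 stuck-at-0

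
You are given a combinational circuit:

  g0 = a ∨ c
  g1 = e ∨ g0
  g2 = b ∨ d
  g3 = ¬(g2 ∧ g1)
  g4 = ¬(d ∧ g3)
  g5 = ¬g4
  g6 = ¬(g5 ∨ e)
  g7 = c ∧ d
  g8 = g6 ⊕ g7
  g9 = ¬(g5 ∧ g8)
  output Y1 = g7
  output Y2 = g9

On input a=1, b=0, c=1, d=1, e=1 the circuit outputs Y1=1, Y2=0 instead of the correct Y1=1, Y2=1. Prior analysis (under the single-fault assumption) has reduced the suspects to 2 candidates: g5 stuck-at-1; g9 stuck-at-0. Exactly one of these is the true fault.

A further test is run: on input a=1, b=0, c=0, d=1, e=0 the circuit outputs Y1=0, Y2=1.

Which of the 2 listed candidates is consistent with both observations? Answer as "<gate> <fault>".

g5 stuck-at-1

Evaluate each candidate on input a=1, b=0, c=0, d=1, e=0:
  g5 stuck-at-1: g0=1, g1=1, g2=1, g3=0, g4=1, g5=1 [stuck-at-1], g6=0, g7=0, g8=0, g9=1 → Y1=0, Y2=1 — matches
  g9 stuck-at-0: g0=1, g1=1, g2=1, g3=0, g4=1, g5=0, g6=1, g7=0, g8=1, g9=0 [stuck-at-0] → Y1=0, Y2=0 — eliminated
Only g5 stuck-at-1 reproduces the observed Y1=0, Y2=1.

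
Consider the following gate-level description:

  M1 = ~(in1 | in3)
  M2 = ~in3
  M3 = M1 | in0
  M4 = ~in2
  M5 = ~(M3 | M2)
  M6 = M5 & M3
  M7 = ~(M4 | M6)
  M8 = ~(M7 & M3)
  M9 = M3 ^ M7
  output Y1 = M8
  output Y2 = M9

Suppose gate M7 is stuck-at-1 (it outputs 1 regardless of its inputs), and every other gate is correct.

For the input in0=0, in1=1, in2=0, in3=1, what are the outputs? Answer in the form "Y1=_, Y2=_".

Y1=1, Y2=1

Propagate with M7 forced: M1=0, M2=0, M3=0, M4=1, M5=1, M6=0, M7=1 [stuck-at-1], M8=1, M9=1.
So the outputs are Y1=1, Y2=1. (Without the fault they would be Y1=1, Y2=0.)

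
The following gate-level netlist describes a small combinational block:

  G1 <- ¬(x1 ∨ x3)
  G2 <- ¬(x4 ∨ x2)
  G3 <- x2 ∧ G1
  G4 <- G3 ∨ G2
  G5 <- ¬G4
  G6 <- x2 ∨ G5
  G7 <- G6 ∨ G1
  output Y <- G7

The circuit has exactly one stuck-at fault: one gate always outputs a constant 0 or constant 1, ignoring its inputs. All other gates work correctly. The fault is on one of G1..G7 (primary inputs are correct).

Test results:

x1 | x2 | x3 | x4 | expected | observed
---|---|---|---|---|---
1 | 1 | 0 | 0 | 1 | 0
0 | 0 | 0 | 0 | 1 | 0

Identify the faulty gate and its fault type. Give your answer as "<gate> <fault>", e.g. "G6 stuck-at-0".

Fault-free values for test 1 (x1=1, x2=1, x3=0, x4=0): G1=0, G2=0, G3=0, G4=0, G5=1, G6=1, G7=1, giving Y=1. Observed 0.
Test 1: faults giving observed 0 are {G6 stuck-at-0, G7 stuck-at-0}.
Test 2 (x1=0, x2=0, x3=0, x4=0): fault-free G1=1, G2=1, G3=0, G4=1, G5=0, G6=0, G7=1 → 1; observed 0. Eliminates G6 stuck-at-0.
Only G7 stuck-at-0 is consistent with every test.

G7 stuck-at-0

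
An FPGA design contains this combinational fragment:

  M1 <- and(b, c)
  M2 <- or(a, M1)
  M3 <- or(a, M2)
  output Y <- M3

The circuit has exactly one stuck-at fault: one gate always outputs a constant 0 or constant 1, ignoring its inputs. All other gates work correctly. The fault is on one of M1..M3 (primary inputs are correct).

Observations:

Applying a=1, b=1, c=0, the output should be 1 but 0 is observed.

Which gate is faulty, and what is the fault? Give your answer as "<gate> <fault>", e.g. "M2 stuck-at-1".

Fault-free values for test 1 (a=1, b=1, c=0): M1=0, M2=1, M3=1, giving Y=1. Observed 0.
Test 1: faults giving observed 0 are {M3 stuck-at-0}.
Only M3 stuck-at-0 is consistent with every test.

M3 stuck-at-0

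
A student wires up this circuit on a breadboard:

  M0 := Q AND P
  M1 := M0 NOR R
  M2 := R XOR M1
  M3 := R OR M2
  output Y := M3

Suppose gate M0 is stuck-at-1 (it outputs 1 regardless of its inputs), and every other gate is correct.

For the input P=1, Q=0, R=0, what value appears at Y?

0

Propagate with M0 forced: M0=1 [stuck-at-1], M1=0, M2=0, M3=0.
So Y = 0. (Without the fault it would be 1.)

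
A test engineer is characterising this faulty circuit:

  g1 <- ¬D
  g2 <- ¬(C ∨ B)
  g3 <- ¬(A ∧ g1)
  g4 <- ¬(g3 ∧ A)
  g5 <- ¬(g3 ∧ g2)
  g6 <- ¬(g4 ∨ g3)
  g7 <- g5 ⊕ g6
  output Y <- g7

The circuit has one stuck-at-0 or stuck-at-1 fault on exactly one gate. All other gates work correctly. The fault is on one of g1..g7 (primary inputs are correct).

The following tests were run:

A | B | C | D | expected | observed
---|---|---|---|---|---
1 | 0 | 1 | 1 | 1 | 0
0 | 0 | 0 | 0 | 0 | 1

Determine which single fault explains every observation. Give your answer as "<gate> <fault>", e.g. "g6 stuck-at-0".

Fault-free values for test 1 (A=1, B=0, C=1, D=1): g1=0, g2=0, g3=1, g4=0, g5=1, g6=0, g7=1, giving Y=1. Observed 0.
Test 1: faults giving observed 0 are {g2 stuck-at-1, g5 stuck-at-0, g6 stuck-at-1, g7 stuck-at-0}.
Test 2 (A=0, B=0, C=0, D=0): fault-free g1=1, g2=1, g3=1, g4=1, g5=0, g6=0, g7=0 → 0; observed 1. Eliminates g2 stuck-at-1, g5 stuck-at-0, g7 stuck-at-0.
Only g6 stuck-at-1 is consistent with every test.

g6 stuck-at-1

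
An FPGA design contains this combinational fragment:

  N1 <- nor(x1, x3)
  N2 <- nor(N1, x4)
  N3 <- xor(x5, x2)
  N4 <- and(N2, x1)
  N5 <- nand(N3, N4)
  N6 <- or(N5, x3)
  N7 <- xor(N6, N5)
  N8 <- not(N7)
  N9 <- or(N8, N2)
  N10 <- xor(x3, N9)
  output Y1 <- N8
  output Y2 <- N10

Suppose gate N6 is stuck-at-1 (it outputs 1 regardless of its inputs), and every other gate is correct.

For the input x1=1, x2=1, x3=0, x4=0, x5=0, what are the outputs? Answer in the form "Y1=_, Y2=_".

Y1=0, Y2=1

Propagate with N6 forced: N1=0, N2=1, N3=1, N4=1, N5=0, N6=1 [stuck-at-1], N7=1, N8=0, N9=1, N10=1.
So the outputs are Y1=0, Y2=1. (Without the fault they would be Y1=1, Y2=1.)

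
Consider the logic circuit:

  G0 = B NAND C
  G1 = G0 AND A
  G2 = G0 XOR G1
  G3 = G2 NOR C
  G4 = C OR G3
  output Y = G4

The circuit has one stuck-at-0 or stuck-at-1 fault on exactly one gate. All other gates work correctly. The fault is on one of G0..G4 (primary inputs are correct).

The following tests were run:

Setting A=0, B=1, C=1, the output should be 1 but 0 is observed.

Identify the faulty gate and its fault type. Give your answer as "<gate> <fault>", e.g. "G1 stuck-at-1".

Fault-free values for test 1 (A=0, B=1, C=1): G0=0, G1=0, G2=0, G3=0, G4=1, giving Y=1. Observed 0.
Test 1: faults giving observed 0 are {G4 stuck-at-0}.
Only G4 stuck-at-0 is consistent with every test.

G4 stuck-at-0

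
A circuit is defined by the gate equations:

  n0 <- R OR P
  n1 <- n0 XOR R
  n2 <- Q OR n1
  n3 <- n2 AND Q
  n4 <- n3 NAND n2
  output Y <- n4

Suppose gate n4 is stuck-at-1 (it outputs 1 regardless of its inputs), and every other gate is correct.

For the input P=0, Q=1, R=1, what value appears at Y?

1

Propagate with n4 forced: n0=1, n1=0, n2=1, n3=1, n4=1 [stuck-at-1].
So Y = 1. (Without the fault it would be 0.)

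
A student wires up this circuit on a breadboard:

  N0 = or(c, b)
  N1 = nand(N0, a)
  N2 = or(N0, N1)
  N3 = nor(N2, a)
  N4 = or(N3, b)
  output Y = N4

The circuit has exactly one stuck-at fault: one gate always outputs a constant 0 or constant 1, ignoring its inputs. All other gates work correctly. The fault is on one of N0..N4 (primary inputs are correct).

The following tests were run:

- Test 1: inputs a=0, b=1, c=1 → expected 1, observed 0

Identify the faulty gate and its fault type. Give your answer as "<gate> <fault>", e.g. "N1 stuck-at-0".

N4 stuck-at-0

Fault-free values for test 1 (a=0, b=1, c=1): N0=1, N1=1, N2=1, N3=0, N4=1, giving Y=1. Observed 0.
Test 1: faults giving observed 0 are {N4 stuck-at-0}.
Only N4 stuck-at-0 is consistent with every test.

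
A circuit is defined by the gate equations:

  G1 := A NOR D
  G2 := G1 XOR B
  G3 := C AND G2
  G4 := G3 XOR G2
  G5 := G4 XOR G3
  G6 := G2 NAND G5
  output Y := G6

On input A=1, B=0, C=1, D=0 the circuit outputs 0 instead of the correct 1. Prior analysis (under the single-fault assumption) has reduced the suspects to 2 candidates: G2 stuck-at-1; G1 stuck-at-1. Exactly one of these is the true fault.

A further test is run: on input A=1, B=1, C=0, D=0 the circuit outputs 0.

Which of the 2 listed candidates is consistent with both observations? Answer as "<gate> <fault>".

G2 stuck-at-1

Evaluate each candidate on input A=1, B=1, C=0, D=0:
  G2 stuck-at-1: G1=0, G2=1 [stuck-at-1], G3=0, G4=1, G5=1, G6=0 → 0 — matches
  G1 stuck-at-1: G1=1 [stuck-at-1], G2=0, G3=0, G4=0, G5=0, G6=1 → 1 — eliminated
Only G2 stuck-at-1 reproduces the observed 0.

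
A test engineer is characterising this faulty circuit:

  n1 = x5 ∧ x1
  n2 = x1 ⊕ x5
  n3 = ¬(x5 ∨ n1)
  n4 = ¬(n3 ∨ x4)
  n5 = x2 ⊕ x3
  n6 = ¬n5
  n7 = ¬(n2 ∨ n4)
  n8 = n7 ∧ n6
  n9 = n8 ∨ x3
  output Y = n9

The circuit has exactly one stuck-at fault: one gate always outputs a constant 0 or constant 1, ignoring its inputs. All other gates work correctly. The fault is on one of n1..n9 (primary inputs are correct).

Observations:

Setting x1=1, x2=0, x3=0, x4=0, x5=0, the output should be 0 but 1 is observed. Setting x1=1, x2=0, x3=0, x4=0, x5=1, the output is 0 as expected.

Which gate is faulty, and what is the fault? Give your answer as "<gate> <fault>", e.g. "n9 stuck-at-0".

Fault-free values for test 1 (x1=1, x2=0, x3=0, x4=0, x5=0): n1=0, n2=1, n3=1, n4=0, n5=0, n6=1, n7=0, n8=0, n9=0, giving Y=0. Observed 1.
Test 1: faults giving observed 1 are {n2 stuck-at-0, n7 stuck-at-1, n8 stuck-at-1, n9 stuck-at-1}.
Test 2 (x1=1, x2=0, x3=0, x4=0, x5=1): fault-free n1=1, n2=0, n3=0, n4=1, n5=0, n6=1, n7=0, n8=0, n9=0 → 0; observed 0. Eliminates n7 stuck-at-1, n8 stuck-at-1, n9 stuck-at-1.
Only n2 stuck-at-0 is consistent with every test.

n2 stuck-at-0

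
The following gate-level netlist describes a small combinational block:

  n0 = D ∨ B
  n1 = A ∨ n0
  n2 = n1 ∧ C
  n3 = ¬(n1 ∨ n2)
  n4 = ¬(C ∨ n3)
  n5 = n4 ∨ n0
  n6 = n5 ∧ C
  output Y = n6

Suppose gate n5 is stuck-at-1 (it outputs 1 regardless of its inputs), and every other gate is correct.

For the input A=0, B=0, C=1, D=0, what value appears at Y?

Propagate with n5 forced: n0=0, n1=0, n2=0, n3=1, n4=0, n5=1 [stuck-at-1], n6=1.
So Y = 1. (Without the fault it would be 0.)

1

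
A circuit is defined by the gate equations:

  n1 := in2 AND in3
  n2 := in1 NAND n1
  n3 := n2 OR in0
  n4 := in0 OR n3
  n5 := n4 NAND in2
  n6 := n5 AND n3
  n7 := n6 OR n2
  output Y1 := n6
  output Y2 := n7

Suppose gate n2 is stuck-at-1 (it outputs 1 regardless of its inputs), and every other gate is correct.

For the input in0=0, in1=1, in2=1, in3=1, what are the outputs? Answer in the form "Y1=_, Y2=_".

Y1=0, Y2=1

Propagate with n2 forced: n1=1, n2=1 [stuck-at-1], n3=1, n4=1, n5=0, n6=0, n7=1.
So the outputs are Y1=0, Y2=1. (Without the fault they would be Y1=0, Y2=0.)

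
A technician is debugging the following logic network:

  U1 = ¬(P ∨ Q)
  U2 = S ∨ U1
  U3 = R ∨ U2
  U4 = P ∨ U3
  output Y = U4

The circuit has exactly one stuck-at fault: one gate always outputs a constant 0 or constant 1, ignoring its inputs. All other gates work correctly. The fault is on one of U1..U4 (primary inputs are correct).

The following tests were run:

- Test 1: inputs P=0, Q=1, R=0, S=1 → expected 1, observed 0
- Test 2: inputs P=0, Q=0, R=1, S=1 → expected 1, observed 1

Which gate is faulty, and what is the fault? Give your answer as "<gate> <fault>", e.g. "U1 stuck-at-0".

Fault-free values for test 1 (P=0, Q=1, R=0, S=1): U1=0, U2=1, U3=1, U4=1, giving Y=1. Observed 0.
Test 1: faults giving observed 0 are {U2 stuck-at-0, U3 stuck-at-0, U4 stuck-at-0}.
Test 2 (P=0, Q=0, R=1, S=1): fault-free U1=1, U2=1, U3=1, U4=1 → 1; observed 1. Eliminates U3 stuck-at-0, U4 stuck-at-0.
Only U2 stuck-at-0 is consistent with every test.

U2 stuck-at-0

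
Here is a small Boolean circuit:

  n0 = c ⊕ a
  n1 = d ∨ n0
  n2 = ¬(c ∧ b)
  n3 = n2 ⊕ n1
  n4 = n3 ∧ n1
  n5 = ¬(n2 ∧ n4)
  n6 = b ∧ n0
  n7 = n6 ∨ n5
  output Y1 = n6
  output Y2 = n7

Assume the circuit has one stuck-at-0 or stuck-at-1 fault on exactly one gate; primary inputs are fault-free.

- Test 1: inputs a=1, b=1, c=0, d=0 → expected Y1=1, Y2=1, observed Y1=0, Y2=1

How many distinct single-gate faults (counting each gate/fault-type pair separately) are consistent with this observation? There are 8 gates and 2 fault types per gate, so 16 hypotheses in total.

2

Fault-free: n0=1, n1=1, n2=1, n3=0, n4=0, n5=1, n6=1, n7=1 → Y1=1, Y2=1. Observed Y1=0, Y2=1.
  n0: stuck-at-0 ✓; others ✗
  n1: none of the 2 fault types match ✗
  n2: none of the 2 fault types match ✗
  n3: none of the 2 fault types match ✗
  n4: none of the 2 fault types match ✗
  n5: none of the 2 fault types match ✗
  n6: stuck-at-0 ✓; others ✗
  n7: none of the 2 fault types match ✗
Consistent faults: {n0 stuck-at-0, n6 stuck-at-0} — 2 in all.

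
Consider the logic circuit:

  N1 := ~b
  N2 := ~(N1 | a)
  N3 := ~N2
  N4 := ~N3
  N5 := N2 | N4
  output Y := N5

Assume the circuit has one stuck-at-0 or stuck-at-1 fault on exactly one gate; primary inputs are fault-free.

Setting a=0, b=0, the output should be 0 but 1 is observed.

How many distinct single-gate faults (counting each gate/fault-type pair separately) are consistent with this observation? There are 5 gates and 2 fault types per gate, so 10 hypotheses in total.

5

Fault-free: N1=1, N2=0, N3=1, N4=0, N5=0 → 0. Observed 1.
  N1 stuck-at-0: output 1 ✓
  N1 stuck-at-1: output 0 ✗
  N2 stuck-at-0: output 0 ✗
  N2 stuck-at-1: output 1 ✓
  N3 stuck-at-0: output 1 ✓
  N3 stuck-at-1: output 0 ✗
  N4 stuck-at-0: output 0 ✗
  N4 stuck-at-1: output 1 ✓
  N5 stuck-at-0: output 0 ✗
  N5 stuck-at-1: output 1 ✓
Consistent faults: {N1 stuck-at-0, N2 stuck-at-1, N3 stuck-at-0, N4 stuck-at-1, N5 stuck-at-1} — 5 in all.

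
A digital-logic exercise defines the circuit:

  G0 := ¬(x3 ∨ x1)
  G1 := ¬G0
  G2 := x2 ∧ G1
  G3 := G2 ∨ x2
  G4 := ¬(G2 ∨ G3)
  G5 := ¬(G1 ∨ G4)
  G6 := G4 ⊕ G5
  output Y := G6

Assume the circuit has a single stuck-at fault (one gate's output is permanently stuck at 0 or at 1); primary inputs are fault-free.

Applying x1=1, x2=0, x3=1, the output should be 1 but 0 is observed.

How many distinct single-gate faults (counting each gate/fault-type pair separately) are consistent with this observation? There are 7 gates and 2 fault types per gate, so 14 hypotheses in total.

5

Fault-free: G0=0, G1=1, G2=0, G3=0, G4=1, G5=0, G6=1 → 1. Observed 0.
  G0 stuck-at-0: output 1 ✗
  G0 stuck-at-1: output 1 ✗
  G1 stuck-at-0: output 1 ✗
  G1 stuck-at-1: output 1 ✗
  G2 stuck-at-0: output 1 ✗
  G2 stuck-at-1: output 0 ✓
  G3 stuck-at-0: output 1 ✗
  G3 stuck-at-1: output 0 ✓
  G4 stuck-at-0: output 0 ✓
  G4 stuck-at-1: output 1 ✗
  G5 stuck-at-0: output 1 ✗
  G5 stuck-at-1: output 0 ✓
  G6 stuck-at-0: output 0 ✓
  G6 stuck-at-1: output 1 ✗
Consistent faults: {G2 stuck-at-1, G3 stuck-at-1, G4 stuck-at-0, G5 stuck-at-1, G6 stuck-at-0} — 5 in all.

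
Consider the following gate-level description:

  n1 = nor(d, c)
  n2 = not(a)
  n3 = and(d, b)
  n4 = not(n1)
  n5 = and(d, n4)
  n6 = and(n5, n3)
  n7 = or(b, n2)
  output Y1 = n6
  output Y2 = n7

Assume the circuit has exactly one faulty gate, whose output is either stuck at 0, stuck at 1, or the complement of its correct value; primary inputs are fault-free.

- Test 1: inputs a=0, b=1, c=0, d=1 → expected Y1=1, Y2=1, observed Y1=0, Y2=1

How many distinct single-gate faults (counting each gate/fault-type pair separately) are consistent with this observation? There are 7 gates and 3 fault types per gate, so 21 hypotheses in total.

Fault-free: n1=0, n2=1, n3=1, n4=1, n5=1, n6=1, n7=1 → Y1=1, Y2=1. Observed Y1=0, Y2=1.
  n1: stuck-at-1, inverted output ✓; others ✗
  n2: none of the 3 fault types match ✗
  n3: stuck-at-0, inverted output ✓; others ✗
  n4: stuck-at-0, inverted output ✓; others ✗
  n5: stuck-at-0, inverted output ✓; others ✗
  n6: stuck-at-0, inverted output ✓; others ✗
  n7: none of the 3 fault types match ✗
Consistent faults: {n1 stuck-at-1, n1 inverted output, n3 stuck-at-0, n3 inverted output, n4 stuck-at-0, n4 inverted output, n5 stuck-at-0, n5 inverted output, n6 stuck-at-0, n6 inverted output} — 10 in all.

10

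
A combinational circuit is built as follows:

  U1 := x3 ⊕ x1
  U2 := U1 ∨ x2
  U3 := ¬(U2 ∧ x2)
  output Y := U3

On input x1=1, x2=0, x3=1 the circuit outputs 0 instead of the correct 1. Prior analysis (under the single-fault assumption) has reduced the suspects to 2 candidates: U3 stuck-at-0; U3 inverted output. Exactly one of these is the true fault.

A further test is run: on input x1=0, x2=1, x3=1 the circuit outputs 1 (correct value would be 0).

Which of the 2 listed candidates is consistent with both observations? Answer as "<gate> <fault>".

U3 inverted output

Evaluate each candidate on input x1=0, x2=1, x3=1:
  U3 stuck-at-0: U1=1, U2=1, U3=0 [stuck-at-0] → 0 — eliminated
  U3 inverted output: U1=1, U2=1, U3=1 [inverted output] → 1 — matches
Only U3 inverted output reproduces the observed 1.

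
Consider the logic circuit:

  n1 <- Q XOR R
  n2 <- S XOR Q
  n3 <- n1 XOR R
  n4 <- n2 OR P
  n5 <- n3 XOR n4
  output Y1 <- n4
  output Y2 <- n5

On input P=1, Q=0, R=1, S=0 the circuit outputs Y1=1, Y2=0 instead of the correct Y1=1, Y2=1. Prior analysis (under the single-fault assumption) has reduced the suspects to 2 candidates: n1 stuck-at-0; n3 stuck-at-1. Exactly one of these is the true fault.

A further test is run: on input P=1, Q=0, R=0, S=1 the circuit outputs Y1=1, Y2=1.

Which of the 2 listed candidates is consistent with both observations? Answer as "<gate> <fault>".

Evaluate each candidate on input P=1, Q=0, R=0, S=1:
  n1 stuck-at-0: n1=0 [stuck-at-0], n2=1, n3=0, n4=1, n5=1 → Y1=1, Y2=1 — matches
  n3 stuck-at-1: n1=0, n2=1, n3=1 [stuck-at-1], n4=1, n5=0 → Y1=1, Y2=0 — eliminated
Only n1 stuck-at-0 reproduces the observed Y1=1, Y2=1.

n1 stuck-at-0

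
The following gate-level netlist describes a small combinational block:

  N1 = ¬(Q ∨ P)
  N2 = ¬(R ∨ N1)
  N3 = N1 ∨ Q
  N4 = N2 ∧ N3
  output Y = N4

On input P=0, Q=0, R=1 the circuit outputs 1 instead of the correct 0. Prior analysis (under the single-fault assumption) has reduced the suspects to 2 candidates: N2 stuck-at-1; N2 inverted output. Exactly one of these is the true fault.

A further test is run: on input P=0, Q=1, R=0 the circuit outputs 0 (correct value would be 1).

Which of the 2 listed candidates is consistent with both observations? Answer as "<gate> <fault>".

Evaluate each candidate on input P=0, Q=1, R=0:
  N2 stuck-at-1: N1=0, N2=1 [stuck-at-1], N3=1, N4=1 → 1 — eliminated
  N2 inverted output: N1=0, N2=0 [inverted output], N3=1, N4=0 → 0 — matches
Only N2 inverted output reproduces the observed 0.

N2 inverted output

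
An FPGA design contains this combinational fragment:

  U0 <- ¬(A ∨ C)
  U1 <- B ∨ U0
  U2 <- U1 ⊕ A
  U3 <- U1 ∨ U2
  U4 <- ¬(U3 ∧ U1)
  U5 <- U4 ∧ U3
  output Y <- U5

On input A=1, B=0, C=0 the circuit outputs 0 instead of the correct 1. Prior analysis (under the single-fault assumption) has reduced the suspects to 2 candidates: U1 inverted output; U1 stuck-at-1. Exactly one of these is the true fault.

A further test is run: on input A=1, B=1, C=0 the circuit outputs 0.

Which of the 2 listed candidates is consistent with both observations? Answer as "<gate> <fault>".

U1 stuck-at-1

Evaluate each candidate on input A=1, B=1, C=0:
  U1 inverted output: U0=0, U1=0 [inverted output], U2=1, U3=1, U4=1, U5=1 → 1 — eliminated
  U1 stuck-at-1: U0=0, U1=1 [stuck-at-1], U2=0, U3=1, U4=0, U5=0 → 0 — matches
Only U1 stuck-at-1 reproduces the observed 0.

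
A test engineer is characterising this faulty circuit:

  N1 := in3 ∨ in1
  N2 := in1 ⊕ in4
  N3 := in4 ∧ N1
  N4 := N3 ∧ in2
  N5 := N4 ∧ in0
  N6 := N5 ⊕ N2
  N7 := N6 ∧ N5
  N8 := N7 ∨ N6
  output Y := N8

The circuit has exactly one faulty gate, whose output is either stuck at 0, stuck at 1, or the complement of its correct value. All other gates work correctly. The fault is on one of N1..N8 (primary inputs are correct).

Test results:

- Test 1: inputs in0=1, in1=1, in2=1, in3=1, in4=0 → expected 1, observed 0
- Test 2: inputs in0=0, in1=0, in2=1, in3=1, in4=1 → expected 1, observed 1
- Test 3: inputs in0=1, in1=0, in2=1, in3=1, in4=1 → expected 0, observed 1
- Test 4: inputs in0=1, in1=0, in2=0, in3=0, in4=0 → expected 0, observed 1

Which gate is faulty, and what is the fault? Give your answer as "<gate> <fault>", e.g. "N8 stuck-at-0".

N4 inverted output

Fault-free values for test 1 (in0=1, in1=1, in2=1, in3=1, in4=0): N1=1, N2=1, N3=0, N4=0, N5=0, N6=1, N7=0, N8=1, giving Y=1. Observed 0.
Test 1: faults giving observed 0 are {N2 stuck-at-0, N2 inverted output, N3 stuck-at-1, N3 inverted output, N4 stuck-at-1, N4 inverted output, N5 stuck-at-1, N5 inverted output, N6 stuck-at-0, N6 inverted output, N8 stuck-at-0, N8 inverted output}.
Test 2 (in0=0, in1=0, in2=1, in3=1, in4=1): fault-free N1=1, N2=1, N3=1, N4=1, N5=0, N6=1, N7=0, N8=1 → 1; observed 1. Eliminates N2 stuck-at-0, N2 inverted output, N5 stuck-at-1, N5 inverted output, N6 stuck-at-0, N6 inverted output, N8 stuck-at-0, N8 inverted output.
Test 3 (in0=1, in1=0, in2=1, in3=1, in4=1): fault-free N1=1, N2=1, N3=1, N4=1, N5=1, N6=0, N7=0, N8=0 → 0; observed 1. Eliminates N3 stuck-at-1, N4 stuck-at-1.
Test 4 (in0=1, in1=0, in2=0, in3=0, in4=0): fault-free N1=0, N2=0, N3=0, N4=0, N5=0, N6=0, N7=0, N8=0 → 0; observed 1. Eliminates N3 inverted output.
Only N4 inverted output is consistent with every test.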